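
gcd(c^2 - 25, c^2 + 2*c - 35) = c - 5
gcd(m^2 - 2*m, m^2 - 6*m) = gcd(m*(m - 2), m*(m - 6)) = m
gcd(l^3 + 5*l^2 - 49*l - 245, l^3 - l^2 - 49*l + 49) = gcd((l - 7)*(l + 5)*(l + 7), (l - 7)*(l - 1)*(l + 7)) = l^2 - 49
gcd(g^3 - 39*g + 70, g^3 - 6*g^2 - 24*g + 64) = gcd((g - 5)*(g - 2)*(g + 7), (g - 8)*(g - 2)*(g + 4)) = g - 2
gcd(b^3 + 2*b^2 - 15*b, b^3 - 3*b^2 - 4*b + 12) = b - 3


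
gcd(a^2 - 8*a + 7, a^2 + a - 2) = a - 1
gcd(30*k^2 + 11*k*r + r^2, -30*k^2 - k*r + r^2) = 5*k + r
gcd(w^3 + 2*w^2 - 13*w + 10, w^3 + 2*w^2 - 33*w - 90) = w + 5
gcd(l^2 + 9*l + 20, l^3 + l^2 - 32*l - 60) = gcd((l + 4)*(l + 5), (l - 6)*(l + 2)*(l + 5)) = l + 5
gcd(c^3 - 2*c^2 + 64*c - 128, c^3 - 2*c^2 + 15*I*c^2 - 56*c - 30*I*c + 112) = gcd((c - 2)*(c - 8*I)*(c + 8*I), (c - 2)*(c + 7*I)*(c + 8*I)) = c^2 + c*(-2 + 8*I) - 16*I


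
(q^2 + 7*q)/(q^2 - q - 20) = q*(q + 7)/(q^2 - q - 20)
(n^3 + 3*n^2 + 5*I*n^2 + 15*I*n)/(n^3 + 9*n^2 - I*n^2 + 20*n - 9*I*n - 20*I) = n*(n^2 + n*(3 + 5*I) + 15*I)/(n^3 + n^2*(9 - I) + n*(20 - 9*I) - 20*I)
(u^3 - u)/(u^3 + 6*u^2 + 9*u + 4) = u*(u - 1)/(u^2 + 5*u + 4)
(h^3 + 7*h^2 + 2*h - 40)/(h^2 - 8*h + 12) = (h^2 + 9*h + 20)/(h - 6)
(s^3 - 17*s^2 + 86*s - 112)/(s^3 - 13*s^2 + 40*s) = (s^2 - 9*s + 14)/(s*(s - 5))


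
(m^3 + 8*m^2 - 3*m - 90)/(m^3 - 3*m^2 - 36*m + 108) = (m + 5)/(m - 6)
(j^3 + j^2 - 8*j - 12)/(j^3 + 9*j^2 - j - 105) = (j^2 + 4*j + 4)/(j^2 + 12*j + 35)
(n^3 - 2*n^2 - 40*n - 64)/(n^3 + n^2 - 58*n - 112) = (n + 4)/(n + 7)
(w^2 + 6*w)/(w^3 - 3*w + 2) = w*(w + 6)/(w^3 - 3*w + 2)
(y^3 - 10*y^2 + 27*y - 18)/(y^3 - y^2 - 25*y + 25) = (y^2 - 9*y + 18)/(y^2 - 25)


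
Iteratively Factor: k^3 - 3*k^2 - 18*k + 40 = (k + 4)*(k^2 - 7*k + 10) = (k - 5)*(k + 4)*(k - 2)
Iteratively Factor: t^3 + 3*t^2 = (t + 3)*(t^2) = t*(t + 3)*(t)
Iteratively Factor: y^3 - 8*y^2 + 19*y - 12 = (y - 3)*(y^2 - 5*y + 4) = (y - 4)*(y - 3)*(y - 1)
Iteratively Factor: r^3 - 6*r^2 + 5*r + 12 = (r - 3)*(r^2 - 3*r - 4) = (r - 4)*(r - 3)*(r + 1)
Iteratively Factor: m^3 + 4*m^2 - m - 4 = (m + 4)*(m^2 - 1) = (m + 1)*(m + 4)*(m - 1)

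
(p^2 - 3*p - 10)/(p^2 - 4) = (p - 5)/(p - 2)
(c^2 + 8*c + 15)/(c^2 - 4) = (c^2 + 8*c + 15)/(c^2 - 4)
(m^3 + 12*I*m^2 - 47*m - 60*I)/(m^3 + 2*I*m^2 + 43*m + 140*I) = (m + 3*I)/(m - 7*I)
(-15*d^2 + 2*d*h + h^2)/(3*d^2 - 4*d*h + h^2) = (-5*d - h)/(d - h)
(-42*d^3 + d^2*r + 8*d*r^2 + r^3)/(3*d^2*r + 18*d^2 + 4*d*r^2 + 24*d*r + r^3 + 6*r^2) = (-14*d^2 + 5*d*r + r^2)/(d*r + 6*d + r^2 + 6*r)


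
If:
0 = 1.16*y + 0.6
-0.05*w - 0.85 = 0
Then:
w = -17.00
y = -0.52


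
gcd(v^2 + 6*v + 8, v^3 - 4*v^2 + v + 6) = 1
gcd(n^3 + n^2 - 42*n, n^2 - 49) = n + 7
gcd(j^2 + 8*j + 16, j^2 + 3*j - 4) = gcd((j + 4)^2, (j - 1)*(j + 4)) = j + 4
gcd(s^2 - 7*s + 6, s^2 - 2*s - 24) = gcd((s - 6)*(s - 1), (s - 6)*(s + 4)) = s - 6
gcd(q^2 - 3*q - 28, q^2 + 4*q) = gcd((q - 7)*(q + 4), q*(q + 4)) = q + 4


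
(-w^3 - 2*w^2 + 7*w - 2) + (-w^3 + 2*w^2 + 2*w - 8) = -2*w^3 + 9*w - 10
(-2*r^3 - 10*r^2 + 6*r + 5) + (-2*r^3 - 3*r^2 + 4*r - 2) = -4*r^3 - 13*r^2 + 10*r + 3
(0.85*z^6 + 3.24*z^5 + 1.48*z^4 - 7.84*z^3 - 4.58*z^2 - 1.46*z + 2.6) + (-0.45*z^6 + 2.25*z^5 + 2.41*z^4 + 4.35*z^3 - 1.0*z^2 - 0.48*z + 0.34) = 0.4*z^6 + 5.49*z^5 + 3.89*z^4 - 3.49*z^3 - 5.58*z^2 - 1.94*z + 2.94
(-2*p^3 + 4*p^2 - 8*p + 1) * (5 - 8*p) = 16*p^4 - 42*p^3 + 84*p^2 - 48*p + 5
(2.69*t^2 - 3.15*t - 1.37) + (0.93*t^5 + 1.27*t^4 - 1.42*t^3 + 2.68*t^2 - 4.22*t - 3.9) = 0.93*t^5 + 1.27*t^4 - 1.42*t^3 + 5.37*t^2 - 7.37*t - 5.27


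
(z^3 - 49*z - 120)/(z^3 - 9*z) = (z^2 - 3*z - 40)/(z*(z - 3))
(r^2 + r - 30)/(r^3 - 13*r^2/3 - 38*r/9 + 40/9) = 9*(r + 6)/(9*r^2 + 6*r - 8)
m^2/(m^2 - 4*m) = m/(m - 4)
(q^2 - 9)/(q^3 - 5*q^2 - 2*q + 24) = (q + 3)/(q^2 - 2*q - 8)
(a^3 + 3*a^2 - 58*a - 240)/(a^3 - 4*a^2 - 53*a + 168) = (a^2 + 11*a + 30)/(a^2 + 4*a - 21)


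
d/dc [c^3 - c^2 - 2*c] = 3*c^2 - 2*c - 2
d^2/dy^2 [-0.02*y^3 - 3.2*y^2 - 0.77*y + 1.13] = -0.12*y - 6.4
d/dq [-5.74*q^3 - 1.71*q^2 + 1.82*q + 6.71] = -17.22*q^2 - 3.42*q + 1.82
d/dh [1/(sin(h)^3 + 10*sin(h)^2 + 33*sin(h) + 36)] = -(3*sin(h) + 11)*cos(h)/((sin(h) + 3)^3*(sin(h) + 4)^2)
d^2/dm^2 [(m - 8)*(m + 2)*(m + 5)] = 6*m - 2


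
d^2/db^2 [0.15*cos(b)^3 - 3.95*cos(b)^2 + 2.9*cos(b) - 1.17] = -3.0125*cos(b) + 7.9*cos(2*b) - 0.3375*cos(3*b)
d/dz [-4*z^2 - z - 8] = -8*z - 1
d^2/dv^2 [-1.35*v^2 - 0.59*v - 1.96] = -2.70000000000000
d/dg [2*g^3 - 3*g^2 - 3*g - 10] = 6*g^2 - 6*g - 3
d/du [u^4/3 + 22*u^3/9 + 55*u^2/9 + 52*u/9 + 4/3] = 4*u^3/3 + 22*u^2/3 + 110*u/9 + 52/9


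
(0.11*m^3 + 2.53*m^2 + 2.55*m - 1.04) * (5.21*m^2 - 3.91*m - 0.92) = 0.5731*m^5 + 12.7512*m^4 + 3.292*m^3 - 17.7165*m^2 + 1.7204*m + 0.9568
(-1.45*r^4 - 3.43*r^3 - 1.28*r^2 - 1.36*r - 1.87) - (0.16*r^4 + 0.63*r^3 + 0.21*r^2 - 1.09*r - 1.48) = -1.61*r^4 - 4.06*r^3 - 1.49*r^2 - 0.27*r - 0.39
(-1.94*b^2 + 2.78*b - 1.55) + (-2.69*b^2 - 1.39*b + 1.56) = -4.63*b^2 + 1.39*b + 0.01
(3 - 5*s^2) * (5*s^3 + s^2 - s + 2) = -25*s^5 - 5*s^4 + 20*s^3 - 7*s^2 - 3*s + 6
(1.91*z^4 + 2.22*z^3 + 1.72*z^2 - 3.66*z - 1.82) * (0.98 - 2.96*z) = -5.6536*z^5 - 4.6994*z^4 - 2.9156*z^3 + 12.5192*z^2 + 1.8004*z - 1.7836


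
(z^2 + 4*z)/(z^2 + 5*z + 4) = z/(z + 1)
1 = 1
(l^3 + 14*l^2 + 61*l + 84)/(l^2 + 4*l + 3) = (l^2 + 11*l + 28)/(l + 1)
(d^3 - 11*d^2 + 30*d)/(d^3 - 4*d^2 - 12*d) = (d - 5)/(d + 2)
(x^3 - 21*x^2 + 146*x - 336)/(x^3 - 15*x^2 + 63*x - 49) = (x^2 - 14*x + 48)/(x^2 - 8*x + 7)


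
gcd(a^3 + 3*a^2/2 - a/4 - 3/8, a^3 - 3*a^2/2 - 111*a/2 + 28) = a - 1/2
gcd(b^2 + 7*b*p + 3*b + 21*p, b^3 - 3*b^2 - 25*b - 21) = b + 3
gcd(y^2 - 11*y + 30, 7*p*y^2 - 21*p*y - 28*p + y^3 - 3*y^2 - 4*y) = 1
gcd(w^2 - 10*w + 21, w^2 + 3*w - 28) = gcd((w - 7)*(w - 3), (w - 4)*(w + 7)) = 1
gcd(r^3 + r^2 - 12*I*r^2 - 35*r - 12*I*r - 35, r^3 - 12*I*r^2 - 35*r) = r^2 - 12*I*r - 35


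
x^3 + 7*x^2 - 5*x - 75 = (x - 3)*(x + 5)^2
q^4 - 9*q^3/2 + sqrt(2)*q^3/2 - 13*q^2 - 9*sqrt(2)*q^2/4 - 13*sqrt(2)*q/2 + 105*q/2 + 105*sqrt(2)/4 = (q - 5)*(q - 3)*(q + 7/2)*(q + sqrt(2)/2)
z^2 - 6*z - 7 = (z - 7)*(z + 1)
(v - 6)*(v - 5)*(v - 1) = v^3 - 12*v^2 + 41*v - 30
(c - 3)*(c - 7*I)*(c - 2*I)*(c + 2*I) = c^4 - 3*c^3 - 7*I*c^3 + 4*c^2 + 21*I*c^2 - 12*c - 28*I*c + 84*I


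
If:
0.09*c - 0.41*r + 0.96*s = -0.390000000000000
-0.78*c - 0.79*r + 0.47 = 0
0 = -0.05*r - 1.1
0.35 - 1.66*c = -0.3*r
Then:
No Solution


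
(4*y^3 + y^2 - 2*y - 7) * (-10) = -40*y^3 - 10*y^2 + 20*y + 70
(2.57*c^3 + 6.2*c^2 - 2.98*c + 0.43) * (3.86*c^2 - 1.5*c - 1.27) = 9.9202*c^5 + 20.077*c^4 - 24.0667*c^3 - 1.7442*c^2 + 3.1396*c - 0.5461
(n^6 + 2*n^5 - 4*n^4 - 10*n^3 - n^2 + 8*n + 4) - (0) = n^6 + 2*n^5 - 4*n^4 - 10*n^3 - n^2 + 8*n + 4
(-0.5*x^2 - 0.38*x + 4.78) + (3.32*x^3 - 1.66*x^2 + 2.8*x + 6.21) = 3.32*x^3 - 2.16*x^2 + 2.42*x + 10.99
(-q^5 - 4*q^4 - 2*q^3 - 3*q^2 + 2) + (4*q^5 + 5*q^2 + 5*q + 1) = 3*q^5 - 4*q^4 - 2*q^3 + 2*q^2 + 5*q + 3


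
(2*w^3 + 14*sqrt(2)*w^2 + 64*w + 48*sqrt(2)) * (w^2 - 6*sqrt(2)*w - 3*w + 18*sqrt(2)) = 2*w^5 - 6*w^4 + 2*sqrt(2)*w^4 - 104*w^3 - 6*sqrt(2)*w^3 - 336*sqrt(2)*w^2 + 312*w^2 - 576*w + 1008*sqrt(2)*w + 1728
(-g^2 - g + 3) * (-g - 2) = g^3 + 3*g^2 - g - 6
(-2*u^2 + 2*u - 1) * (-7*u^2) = 14*u^4 - 14*u^3 + 7*u^2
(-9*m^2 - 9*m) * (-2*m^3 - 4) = 18*m^5 + 18*m^4 + 36*m^2 + 36*m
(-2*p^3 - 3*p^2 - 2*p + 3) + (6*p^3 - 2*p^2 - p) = 4*p^3 - 5*p^2 - 3*p + 3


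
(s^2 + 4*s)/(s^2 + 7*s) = (s + 4)/(s + 7)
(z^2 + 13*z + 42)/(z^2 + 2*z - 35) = (z + 6)/(z - 5)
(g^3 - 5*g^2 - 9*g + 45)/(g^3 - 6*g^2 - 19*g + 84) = (g^2 - 2*g - 15)/(g^2 - 3*g - 28)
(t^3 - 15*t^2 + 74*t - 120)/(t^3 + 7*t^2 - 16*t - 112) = (t^2 - 11*t + 30)/(t^2 + 11*t + 28)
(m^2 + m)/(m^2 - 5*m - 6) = m/(m - 6)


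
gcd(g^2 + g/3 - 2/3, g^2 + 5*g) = 1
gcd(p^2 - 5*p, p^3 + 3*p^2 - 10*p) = p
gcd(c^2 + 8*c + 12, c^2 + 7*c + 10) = c + 2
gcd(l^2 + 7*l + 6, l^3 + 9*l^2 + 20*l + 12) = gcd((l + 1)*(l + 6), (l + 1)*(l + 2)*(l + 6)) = l^2 + 7*l + 6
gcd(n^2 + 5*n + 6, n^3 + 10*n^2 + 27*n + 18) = n + 3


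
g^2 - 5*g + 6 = (g - 3)*(g - 2)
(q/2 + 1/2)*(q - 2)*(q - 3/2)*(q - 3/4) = q^4/2 - 13*q^3/8 + 11*q^2/16 + 27*q/16 - 9/8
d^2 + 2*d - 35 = (d - 5)*(d + 7)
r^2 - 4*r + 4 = (r - 2)^2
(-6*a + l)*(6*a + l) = -36*a^2 + l^2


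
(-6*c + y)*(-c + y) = 6*c^2 - 7*c*y + y^2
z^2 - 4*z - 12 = (z - 6)*(z + 2)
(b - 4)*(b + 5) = b^2 + b - 20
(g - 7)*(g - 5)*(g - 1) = g^3 - 13*g^2 + 47*g - 35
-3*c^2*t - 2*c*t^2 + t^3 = t*(-3*c + t)*(c + t)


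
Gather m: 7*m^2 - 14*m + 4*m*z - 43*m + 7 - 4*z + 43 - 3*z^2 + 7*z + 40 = 7*m^2 + m*(4*z - 57) - 3*z^2 + 3*z + 90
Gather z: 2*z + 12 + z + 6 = 3*z + 18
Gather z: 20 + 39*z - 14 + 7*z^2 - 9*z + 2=7*z^2 + 30*z + 8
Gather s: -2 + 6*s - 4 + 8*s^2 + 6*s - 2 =8*s^2 + 12*s - 8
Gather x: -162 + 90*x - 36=90*x - 198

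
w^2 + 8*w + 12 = (w + 2)*(w + 6)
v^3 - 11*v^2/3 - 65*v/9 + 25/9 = (v - 5)*(v - 1/3)*(v + 5/3)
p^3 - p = p*(p - 1)*(p + 1)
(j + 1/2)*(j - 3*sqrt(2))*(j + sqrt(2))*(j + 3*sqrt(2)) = j^4 + j^3/2 + sqrt(2)*j^3 - 18*j^2 + sqrt(2)*j^2/2 - 18*sqrt(2)*j - 9*j - 9*sqrt(2)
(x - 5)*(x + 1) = x^2 - 4*x - 5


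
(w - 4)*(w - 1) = w^2 - 5*w + 4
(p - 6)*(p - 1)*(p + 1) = p^3 - 6*p^2 - p + 6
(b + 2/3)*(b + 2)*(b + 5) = b^3 + 23*b^2/3 + 44*b/3 + 20/3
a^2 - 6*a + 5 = (a - 5)*(a - 1)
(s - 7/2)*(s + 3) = s^2 - s/2 - 21/2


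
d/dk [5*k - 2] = 5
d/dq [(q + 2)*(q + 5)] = 2*q + 7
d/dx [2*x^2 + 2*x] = 4*x + 2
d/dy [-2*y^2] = -4*y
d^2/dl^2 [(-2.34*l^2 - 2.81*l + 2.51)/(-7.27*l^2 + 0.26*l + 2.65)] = (305.879434*l^3 - 525.477054*l^2 + 353.282742*l - 68.059042)/(384.240583*l^6 - 41.225262*l^5 - 418.706199*l^4 + 30.036604*l^3 + 152.623305*l^2 - 5.47755*l - 18.609625)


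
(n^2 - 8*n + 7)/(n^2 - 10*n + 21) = (n - 1)/(n - 3)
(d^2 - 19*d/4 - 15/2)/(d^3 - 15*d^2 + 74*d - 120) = (d + 5/4)/(d^2 - 9*d + 20)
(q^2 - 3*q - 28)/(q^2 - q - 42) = (q + 4)/(q + 6)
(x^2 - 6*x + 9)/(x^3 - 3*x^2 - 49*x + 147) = (x - 3)/(x^2 - 49)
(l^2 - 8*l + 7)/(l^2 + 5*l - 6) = (l - 7)/(l + 6)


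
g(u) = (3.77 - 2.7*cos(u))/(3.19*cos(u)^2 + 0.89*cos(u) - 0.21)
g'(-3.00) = 1.00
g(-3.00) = 3.17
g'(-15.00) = 14.59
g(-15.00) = 6.10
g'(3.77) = 9.78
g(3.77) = 5.14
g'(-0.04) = -0.05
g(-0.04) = 0.28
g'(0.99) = 7.30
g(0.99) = 1.85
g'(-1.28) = -91.00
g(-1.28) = 9.75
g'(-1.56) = -76.15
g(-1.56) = -18.70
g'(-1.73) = 16.70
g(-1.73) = -15.50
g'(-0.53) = -1.01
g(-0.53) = 0.49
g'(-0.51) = -0.94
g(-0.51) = 0.47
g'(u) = (3.77 - 2.7*cos(u))*(6.38*sin(u)*cos(u) + 0.89*sin(u))/(3.19*cos(u)^2 + 0.89*cos(u) - 0.21)^2 + 2.7*sin(u)/(3.19*cos(u)^2 + 0.89*cos(u) - 0.21)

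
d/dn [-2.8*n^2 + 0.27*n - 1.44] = 0.27 - 5.6*n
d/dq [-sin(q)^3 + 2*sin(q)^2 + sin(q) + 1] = (-3*sin(q)^2 + 4*sin(q) + 1)*cos(q)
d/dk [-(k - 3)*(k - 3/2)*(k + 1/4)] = -3*k^2 + 17*k/2 - 27/8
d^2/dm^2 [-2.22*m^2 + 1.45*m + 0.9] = -4.44000000000000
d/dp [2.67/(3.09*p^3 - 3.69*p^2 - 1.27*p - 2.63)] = (-24.7509*p^2 + 19.7046*p + 3.3909)/(-3.09*p^3 + 3.69*p^2 + 1.27*p + 2.63)^2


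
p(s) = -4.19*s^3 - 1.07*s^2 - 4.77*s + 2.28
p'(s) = -12.57*s^2 - 2.14*s - 4.77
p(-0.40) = 4.28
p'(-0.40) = -5.93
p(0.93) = -6.45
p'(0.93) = -17.63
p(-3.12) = 134.00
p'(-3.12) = -120.45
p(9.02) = -3202.72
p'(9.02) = -1046.77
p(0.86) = -5.28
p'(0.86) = -15.91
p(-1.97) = 39.56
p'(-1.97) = -49.34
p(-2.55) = 76.96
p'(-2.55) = -81.05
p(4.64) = -461.46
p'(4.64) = -285.33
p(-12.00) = 7145.76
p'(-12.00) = -1789.17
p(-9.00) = 3013.05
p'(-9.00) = -1003.68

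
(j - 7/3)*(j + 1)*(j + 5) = j^3 + 11*j^2/3 - 9*j - 35/3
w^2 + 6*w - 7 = (w - 1)*(w + 7)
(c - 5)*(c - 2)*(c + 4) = c^3 - 3*c^2 - 18*c + 40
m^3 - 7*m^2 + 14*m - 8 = (m - 4)*(m - 2)*(m - 1)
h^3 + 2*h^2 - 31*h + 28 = (h - 4)*(h - 1)*(h + 7)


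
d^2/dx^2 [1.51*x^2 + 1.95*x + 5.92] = 3.02000000000000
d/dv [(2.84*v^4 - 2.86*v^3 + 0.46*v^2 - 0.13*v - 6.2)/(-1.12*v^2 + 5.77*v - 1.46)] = (-6.3616*v^5 + 52.3636*v^4 - 49.59*v^3 + 15.0354*v^2 - 15.2312*v + 35.9638)/(1.2544*v^4 - 12.9248*v^3 + 36.5633*v^2 - 16.8484*v + 2.1316)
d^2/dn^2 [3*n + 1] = 0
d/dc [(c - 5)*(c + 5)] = 2*c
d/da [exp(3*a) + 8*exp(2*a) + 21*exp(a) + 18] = (3*exp(2*a) + 16*exp(a) + 21)*exp(a)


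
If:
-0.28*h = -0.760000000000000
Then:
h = 2.71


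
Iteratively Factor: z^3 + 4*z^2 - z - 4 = (z - 1)*(z^2 + 5*z + 4) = (z - 1)*(z + 4)*(z + 1)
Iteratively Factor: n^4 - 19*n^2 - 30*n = (n + 2)*(n^3 - 2*n^2 - 15*n) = n*(n + 2)*(n^2 - 2*n - 15) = n*(n + 2)*(n + 3)*(n - 5)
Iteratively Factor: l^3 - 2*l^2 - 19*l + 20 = (l + 4)*(l^2 - 6*l + 5) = (l - 1)*(l + 4)*(l - 5)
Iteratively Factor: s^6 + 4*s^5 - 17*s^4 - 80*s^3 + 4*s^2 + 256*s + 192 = (s + 3)*(s^5 + s^4 - 20*s^3 - 20*s^2 + 64*s + 64) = (s - 2)*(s + 3)*(s^4 + 3*s^3 - 14*s^2 - 48*s - 32) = (s - 2)*(s + 2)*(s + 3)*(s^3 + s^2 - 16*s - 16) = (s - 2)*(s + 2)*(s + 3)*(s + 4)*(s^2 - 3*s - 4) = (s - 4)*(s - 2)*(s + 2)*(s + 3)*(s + 4)*(s + 1)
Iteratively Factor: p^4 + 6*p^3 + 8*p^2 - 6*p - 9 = (p - 1)*(p^3 + 7*p^2 + 15*p + 9) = (p - 1)*(p + 1)*(p^2 + 6*p + 9) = (p - 1)*(p + 1)*(p + 3)*(p + 3)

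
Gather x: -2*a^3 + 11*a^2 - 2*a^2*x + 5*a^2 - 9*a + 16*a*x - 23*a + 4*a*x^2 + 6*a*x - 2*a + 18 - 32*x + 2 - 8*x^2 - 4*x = -2*a^3 + 16*a^2 - 34*a + x^2*(4*a - 8) + x*(-2*a^2 + 22*a - 36) + 20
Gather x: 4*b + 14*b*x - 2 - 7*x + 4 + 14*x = 4*b + x*(14*b + 7) + 2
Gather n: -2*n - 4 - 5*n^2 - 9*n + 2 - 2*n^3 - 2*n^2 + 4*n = -2*n^3 - 7*n^2 - 7*n - 2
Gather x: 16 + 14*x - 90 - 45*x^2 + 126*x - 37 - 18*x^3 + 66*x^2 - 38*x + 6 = -18*x^3 + 21*x^2 + 102*x - 105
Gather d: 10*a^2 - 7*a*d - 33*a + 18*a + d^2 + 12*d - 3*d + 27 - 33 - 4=10*a^2 - 15*a + d^2 + d*(9 - 7*a) - 10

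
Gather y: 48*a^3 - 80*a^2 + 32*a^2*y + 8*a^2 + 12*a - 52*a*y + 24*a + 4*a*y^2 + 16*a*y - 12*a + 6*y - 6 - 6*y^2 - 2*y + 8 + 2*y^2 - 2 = 48*a^3 - 72*a^2 + 24*a + y^2*(4*a - 4) + y*(32*a^2 - 36*a + 4)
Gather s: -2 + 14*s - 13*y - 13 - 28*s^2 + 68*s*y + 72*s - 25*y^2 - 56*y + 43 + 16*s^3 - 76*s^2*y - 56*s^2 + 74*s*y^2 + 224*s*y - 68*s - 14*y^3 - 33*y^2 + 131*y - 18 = 16*s^3 + s^2*(-76*y - 84) + s*(74*y^2 + 292*y + 18) - 14*y^3 - 58*y^2 + 62*y + 10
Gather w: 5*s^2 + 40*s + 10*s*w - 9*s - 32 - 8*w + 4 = 5*s^2 + 31*s + w*(10*s - 8) - 28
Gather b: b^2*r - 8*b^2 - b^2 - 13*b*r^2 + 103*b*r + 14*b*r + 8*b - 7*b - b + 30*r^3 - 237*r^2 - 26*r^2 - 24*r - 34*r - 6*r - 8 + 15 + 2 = b^2*(r - 9) + b*(-13*r^2 + 117*r) + 30*r^3 - 263*r^2 - 64*r + 9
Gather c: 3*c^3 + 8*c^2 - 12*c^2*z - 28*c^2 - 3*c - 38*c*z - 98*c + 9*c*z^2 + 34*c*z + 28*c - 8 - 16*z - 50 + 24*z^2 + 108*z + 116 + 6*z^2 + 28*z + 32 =3*c^3 + c^2*(-12*z - 20) + c*(9*z^2 - 4*z - 73) + 30*z^2 + 120*z + 90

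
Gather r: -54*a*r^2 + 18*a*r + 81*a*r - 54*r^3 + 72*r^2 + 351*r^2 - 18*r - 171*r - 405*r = -54*r^3 + r^2*(423 - 54*a) + r*(99*a - 594)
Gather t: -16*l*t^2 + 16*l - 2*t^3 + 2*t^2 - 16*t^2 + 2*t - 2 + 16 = 16*l - 2*t^3 + t^2*(-16*l - 14) + 2*t + 14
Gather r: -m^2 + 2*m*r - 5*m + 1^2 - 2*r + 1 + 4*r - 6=-m^2 - 5*m + r*(2*m + 2) - 4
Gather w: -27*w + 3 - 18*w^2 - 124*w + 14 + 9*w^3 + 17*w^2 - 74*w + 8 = 9*w^3 - w^2 - 225*w + 25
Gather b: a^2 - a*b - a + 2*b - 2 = a^2 - a + b*(2 - a) - 2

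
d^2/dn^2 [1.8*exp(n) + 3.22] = 1.8*exp(n)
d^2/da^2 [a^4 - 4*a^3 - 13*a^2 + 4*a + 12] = 12*a^2 - 24*a - 26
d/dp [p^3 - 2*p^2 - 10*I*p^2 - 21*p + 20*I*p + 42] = 3*p^2 - 4*p - 20*I*p - 21 + 20*I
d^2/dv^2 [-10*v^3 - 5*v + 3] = -60*v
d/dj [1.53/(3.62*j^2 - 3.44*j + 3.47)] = (5.2632 - 11.0772*j)/(3.62*j^2 - 3.44*j + 3.47)^2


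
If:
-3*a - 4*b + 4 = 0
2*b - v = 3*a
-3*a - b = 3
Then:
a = -16/9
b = 7/3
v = 10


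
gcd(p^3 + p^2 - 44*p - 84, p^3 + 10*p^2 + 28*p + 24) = p^2 + 8*p + 12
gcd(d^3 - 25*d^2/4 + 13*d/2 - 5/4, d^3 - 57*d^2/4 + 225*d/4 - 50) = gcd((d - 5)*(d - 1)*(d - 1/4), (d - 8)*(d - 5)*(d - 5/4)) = d - 5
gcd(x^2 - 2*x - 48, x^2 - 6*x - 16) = x - 8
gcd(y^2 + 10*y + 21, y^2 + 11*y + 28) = y + 7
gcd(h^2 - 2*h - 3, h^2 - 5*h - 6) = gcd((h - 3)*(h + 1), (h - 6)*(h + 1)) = h + 1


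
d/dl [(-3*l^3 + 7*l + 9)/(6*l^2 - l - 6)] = (-(12*l - 1)*(-3*l^3 + 7*l + 9) + (9*l^2 - 7)*(-6*l^2 + l + 6))/(-6*l^2 + l + 6)^2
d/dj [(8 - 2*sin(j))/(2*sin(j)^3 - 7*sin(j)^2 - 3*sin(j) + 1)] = 2*(4*sin(j)^3 - 31*sin(j)^2 + 56*sin(j) + 11)*cos(j)/(2*sin(j)^3 - 7*sin(j)^2 - 3*sin(j) + 1)^2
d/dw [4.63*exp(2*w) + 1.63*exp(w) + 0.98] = (9.26*exp(w) + 1.63)*exp(w)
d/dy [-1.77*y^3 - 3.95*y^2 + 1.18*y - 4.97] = -5.31*y^2 - 7.9*y + 1.18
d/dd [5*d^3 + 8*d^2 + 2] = d*(15*d + 16)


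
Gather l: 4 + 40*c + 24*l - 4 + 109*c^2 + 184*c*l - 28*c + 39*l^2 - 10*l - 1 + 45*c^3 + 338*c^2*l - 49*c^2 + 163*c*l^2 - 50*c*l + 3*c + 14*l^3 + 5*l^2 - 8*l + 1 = 45*c^3 + 60*c^2 + 15*c + 14*l^3 + l^2*(163*c + 44) + l*(338*c^2 + 134*c + 6)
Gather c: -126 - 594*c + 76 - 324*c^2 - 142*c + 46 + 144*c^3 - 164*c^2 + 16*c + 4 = 144*c^3 - 488*c^2 - 720*c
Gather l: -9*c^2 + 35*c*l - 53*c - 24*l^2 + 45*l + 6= -9*c^2 - 53*c - 24*l^2 + l*(35*c + 45) + 6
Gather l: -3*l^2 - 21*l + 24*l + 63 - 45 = -3*l^2 + 3*l + 18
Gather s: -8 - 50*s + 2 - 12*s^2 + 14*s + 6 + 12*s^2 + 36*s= 0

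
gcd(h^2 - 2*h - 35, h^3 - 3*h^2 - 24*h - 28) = h - 7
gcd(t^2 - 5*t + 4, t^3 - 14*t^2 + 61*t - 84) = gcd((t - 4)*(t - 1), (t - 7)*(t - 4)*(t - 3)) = t - 4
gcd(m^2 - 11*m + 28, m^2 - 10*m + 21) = m - 7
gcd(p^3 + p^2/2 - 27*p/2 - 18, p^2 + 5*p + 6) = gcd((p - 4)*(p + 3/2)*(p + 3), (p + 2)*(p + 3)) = p + 3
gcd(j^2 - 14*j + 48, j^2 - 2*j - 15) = 1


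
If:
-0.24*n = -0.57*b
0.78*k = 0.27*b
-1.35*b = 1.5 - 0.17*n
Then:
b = -1.59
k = -0.55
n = -3.76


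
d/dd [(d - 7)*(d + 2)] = 2*d - 5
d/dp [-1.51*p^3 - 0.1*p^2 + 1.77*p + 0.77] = -4.53*p^2 - 0.2*p + 1.77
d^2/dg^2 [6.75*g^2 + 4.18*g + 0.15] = 13.5000000000000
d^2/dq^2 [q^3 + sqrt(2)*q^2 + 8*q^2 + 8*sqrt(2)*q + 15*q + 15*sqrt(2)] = 6*q + 2*sqrt(2) + 16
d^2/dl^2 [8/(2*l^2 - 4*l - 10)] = 8*(l^2 - 2*l - 4*(l - 1)^2 - 5)/(-l^2 + 2*l + 5)^3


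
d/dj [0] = 0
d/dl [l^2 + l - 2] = 2*l + 1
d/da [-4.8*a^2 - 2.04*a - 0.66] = -9.6*a - 2.04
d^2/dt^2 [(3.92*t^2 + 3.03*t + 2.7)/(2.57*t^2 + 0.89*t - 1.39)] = (22.093262*t^3 + 191.019876*t^2 + 101.998674*t + 46.21225)/(16.974593*t^6 + 17.635083*t^5 - 21.435342*t^4 - 18.371113*t^3 + 11.593434*t^2 + 5.158707*t - 2.685619)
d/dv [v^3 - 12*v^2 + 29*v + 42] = 3*v^2 - 24*v + 29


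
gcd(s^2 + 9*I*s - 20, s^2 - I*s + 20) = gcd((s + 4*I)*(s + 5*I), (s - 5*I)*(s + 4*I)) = s + 4*I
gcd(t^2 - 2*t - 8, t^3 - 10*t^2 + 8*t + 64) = t^2 - 2*t - 8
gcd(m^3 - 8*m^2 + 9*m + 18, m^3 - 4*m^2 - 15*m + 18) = m - 6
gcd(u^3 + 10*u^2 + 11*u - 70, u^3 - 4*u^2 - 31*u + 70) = u^2 + 3*u - 10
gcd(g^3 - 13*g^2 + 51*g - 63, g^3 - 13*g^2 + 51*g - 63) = g^3 - 13*g^2 + 51*g - 63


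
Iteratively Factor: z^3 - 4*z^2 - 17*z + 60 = (z - 3)*(z^2 - z - 20) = (z - 5)*(z - 3)*(z + 4)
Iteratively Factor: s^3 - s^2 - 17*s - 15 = (s - 5)*(s^2 + 4*s + 3) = (s - 5)*(s + 1)*(s + 3)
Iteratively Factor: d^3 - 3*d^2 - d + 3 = (d + 1)*(d^2 - 4*d + 3) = (d - 1)*(d + 1)*(d - 3)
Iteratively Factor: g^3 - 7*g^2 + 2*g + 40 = (g + 2)*(g^2 - 9*g + 20) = (g - 5)*(g + 2)*(g - 4)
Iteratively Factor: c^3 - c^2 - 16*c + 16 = (c - 1)*(c^2 - 16) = (c - 1)*(c + 4)*(c - 4)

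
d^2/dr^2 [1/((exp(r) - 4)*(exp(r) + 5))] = (4*exp(3*r) + 3*exp(2*r) + 81*exp(r) + 20)*exp(r)/(exp(6*r) + 3*exp(5*r) - 57*exp(4*r) - 119*exp(3*r) + 1140*exp(2*r) + 1200*exp(r) - 8000)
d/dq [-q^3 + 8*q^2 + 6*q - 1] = -3*q^2 + 16*q + 6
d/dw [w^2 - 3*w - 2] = 2*w - 3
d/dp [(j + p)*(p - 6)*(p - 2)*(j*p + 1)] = j*(j + p)*(p - 6)*(p - 2) + (j + p)*(p - 6)*(j*p + 1) + (j + p)*(p - 2)*(j*p + 1) + (p - 6)*(p - 2)*(j*p + 1)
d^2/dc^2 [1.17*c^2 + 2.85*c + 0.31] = 2.34000000000000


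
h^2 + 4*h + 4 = (h + 2)^2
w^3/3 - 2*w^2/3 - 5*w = w*(w/3 + 1)*(w - 5)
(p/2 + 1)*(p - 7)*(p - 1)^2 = p^4/2 - 7*p^3/2 - 3*p^2/2 + 23*p/2 - 7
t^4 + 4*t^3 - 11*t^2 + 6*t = t*(t - 1)^2*(t + 6)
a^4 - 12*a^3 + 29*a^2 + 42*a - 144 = (a - 8)*(a - 3)^2*(a + 2)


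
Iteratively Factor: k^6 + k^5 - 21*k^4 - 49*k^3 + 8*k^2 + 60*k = (k)*(k^5 + k^4 - 21*k^3 - 49*k^2 + 8*k + 60) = k*(k + 3)*(k^4 - 2*k^3 - 15*k^2 - 4*k + 20) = k*(k + 2)*(k + 3)*(k^3 - 4*k^2 - 7*k + 10) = k*(k - 1)*(k + 2)*(k + 3)*(k^2 - 3*k - 10) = k*(k - 1)*(k + 2)^2*(k + 3)*(k - 5)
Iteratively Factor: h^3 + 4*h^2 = (h + 4)*(h^2) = h*(h + 4)*(h)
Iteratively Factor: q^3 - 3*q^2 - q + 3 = (q + 1)*(q^2 - 4*q + 3) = (q - 3)*(q + 1)*(q - 1)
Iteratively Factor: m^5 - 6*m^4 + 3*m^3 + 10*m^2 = (m + 1)*(m^4 - 7*m^3 + 10*m^2) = (m - 2)*(m + 1)*(m^3 - 5*m^2) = (m - 5)*(m - 2)*(m + 1)*(m^2) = m*(m - 5)*(m - 2)*(m + 1)*(m)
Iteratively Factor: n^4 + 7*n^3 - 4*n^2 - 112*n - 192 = (n + 4)*(n^3 + 3*n^2 - 16*n - 48) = (n - 4)*(n + 4)*(n^2 + 7*n + 12) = (n - 4)*(n + 3)*(n + 4)*(n + 4)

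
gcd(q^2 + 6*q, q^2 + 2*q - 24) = q + 6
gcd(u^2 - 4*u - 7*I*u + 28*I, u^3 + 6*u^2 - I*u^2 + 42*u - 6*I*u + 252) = u - 7*I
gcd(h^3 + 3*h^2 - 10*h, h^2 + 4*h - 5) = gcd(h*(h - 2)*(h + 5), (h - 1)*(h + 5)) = h + 5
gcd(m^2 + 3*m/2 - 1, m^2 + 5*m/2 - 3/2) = m - 1/2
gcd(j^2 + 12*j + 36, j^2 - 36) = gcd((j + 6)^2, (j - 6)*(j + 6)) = j + 6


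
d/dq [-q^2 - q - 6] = -2*q - 1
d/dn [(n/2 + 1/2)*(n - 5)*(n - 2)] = 3*n^2/2 - 6*n + 3/2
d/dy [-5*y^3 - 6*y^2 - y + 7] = -15*y^2 - 12*y - 1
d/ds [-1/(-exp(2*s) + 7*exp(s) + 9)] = (7 - 2*exp(s))*exp(s)/(-exp(2*s) + 7*exp(s) + 9)^2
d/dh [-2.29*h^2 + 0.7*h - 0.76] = 0.7 - 4.58*h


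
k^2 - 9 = (k - 3)*(k + 3)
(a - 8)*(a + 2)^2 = a^3 - 4*a^2 - 28*a - 32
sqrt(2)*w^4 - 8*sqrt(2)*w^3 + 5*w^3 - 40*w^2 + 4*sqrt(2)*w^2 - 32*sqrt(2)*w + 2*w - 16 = (w - 8)*(w + sqrt(2))^2*(sqrt(2)*w + 1)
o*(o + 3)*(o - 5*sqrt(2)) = o^3 - 5*sqrt(2)*o^2 + 3*o^2 - 15*sqrt(2)*o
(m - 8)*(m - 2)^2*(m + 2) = m^4 - 10*m^3 + 12*m^2 + 40*m - 64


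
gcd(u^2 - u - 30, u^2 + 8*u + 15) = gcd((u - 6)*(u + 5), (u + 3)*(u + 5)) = u + 5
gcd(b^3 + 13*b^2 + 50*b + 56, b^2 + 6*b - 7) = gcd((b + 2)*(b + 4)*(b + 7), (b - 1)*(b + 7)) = b + 7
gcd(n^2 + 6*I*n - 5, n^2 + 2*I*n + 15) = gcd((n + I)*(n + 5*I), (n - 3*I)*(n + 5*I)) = n + 5*I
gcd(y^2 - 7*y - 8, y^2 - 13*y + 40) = y - 8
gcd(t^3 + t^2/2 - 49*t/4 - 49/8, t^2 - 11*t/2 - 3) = t + 1/2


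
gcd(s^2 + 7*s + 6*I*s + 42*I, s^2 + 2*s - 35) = s + 7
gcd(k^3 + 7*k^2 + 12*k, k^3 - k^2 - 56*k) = k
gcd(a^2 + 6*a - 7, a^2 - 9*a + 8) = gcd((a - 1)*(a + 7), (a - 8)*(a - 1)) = a - 1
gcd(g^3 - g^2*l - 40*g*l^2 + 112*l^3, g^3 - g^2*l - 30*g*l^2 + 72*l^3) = g - 4*l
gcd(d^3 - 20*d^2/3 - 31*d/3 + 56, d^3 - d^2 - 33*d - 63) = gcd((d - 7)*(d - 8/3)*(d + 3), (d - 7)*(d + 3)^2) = d^2 - 4*d - 21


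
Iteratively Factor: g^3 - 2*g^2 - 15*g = (g - 5)*(g^2 + 3*g) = g*(g - 5)*(g + 3)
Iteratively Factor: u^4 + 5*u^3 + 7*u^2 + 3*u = (u + 3)*(u^3 + 2*u^2 + u) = u*(u + 3)*(u^2 + 2*u + 1) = u*(u + 1)*(u + 3)*(u + 1)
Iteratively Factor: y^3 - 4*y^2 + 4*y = (y - 2)*(y^2 - 2*y) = (y - 2)^2*(y)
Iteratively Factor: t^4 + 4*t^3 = (t)*(t^3 + 4*t^2) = t*(t + 4)*(t^2) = t^2*(t + 4)*(t)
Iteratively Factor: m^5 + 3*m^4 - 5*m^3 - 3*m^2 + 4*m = (m + 1)*(m^4 + 2*m^3 - 7*m^2 + 4*m) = (m - 1)*(m + 1)*(m^3 + 3*m^2 - 4*m) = (m - 1)*(m + 1)*(m + 4)*(m^2 - m) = m*(m - 1)*(m + 1)*(m + 4)*(m - 1)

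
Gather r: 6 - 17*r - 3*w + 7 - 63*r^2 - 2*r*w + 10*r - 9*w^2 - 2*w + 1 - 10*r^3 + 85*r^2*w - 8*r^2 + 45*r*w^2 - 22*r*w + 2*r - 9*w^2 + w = -10*r^3 + r^2*(85*w - 71) + r*(45*w^2 - 24*w - 5) - 18*w^2 - 4*w + 14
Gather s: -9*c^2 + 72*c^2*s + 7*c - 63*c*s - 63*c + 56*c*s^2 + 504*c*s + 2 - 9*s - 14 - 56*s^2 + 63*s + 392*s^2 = -9*c^2 - 56*c + s^2*(56*c + 336) + s*(72*c^2 + 441*c + 54) - 12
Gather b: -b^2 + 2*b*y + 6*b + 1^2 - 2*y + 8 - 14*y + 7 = -b^2 + b*(2*y + 6) - 16*y + 16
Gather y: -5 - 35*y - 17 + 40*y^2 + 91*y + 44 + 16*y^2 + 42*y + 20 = 56*y^2 + 98*y + 42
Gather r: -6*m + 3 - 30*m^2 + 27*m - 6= -30*m^2 + 21*m - 3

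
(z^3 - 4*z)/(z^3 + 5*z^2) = (z^2 - 4)/(z*(z + 5))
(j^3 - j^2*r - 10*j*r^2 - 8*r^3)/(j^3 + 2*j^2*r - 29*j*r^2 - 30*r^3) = (-j^2 + 2*j*r + 8*r^2)/(-j^2 - j*r + 30*r^2)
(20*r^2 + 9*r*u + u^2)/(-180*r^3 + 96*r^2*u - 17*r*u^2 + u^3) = (-20*r^2 - 9*r*u - u^2)/(180*r^3 - 96*r^2*u + 17*r*u^2 - u^3)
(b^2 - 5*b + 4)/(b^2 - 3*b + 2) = (b - 4)/(b - 2)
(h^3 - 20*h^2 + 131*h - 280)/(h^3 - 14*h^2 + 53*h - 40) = (h - 7)/(h - 1)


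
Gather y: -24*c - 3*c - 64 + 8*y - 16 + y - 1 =-27*c + 9*y - 81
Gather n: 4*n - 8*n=-4*n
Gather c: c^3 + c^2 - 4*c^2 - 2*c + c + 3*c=c^3 - 3*c^2 + 2*c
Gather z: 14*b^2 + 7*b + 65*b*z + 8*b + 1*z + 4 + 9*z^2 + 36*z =14*b^2 + 15*b + 9*z^2 + z*(65*b + 37) + 4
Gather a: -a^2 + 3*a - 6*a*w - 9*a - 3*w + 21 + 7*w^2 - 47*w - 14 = -a^2 + a*(-6*w - 6) + 7*w^2 - 50*w + 7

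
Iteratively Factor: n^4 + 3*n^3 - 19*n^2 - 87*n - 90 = (n + 3)*(n^3 - 19*n - 30) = (n + 2)*(n + 3)*(n^2 - 2*n - 15) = (n - 5)*(n + 2)*(n + 3)*(n + 3)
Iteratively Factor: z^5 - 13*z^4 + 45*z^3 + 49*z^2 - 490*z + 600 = (z - 5)*(z^4 - 8*z^3 + 5*z^2 + 74*z - 120) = (z - 5)*(z - 4)*(z^3 - 4*z^2 - 11*z + 30) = (z - 5)*(z - 4)*(z - 2)*(z^2 - 2*z - 15) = (z - 5)^2*(z - 4)*(z - 2)*(z + 3)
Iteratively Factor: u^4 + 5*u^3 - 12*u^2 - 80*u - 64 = (u - 4)*(u^3 + 9*u^2 + 24*u + 16) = (u - 4)*(u + 4)*(u^2 + 5*u + 4) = (u - 4)*(u + 1)*(u + 4)*(u + 4)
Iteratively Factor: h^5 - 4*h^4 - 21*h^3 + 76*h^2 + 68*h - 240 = (h + 4)*(h^4 - 8*h^3 + 11*h^2 + 32*h - 60) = (h - 2)*(h + 4)*(h^3 - 6*h^2 - h + 30) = (h - 5)*(h - 2)*(h + 4)*(h^2 - h - 6) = (h - 5)*(h - 3)*(h - 2)*(h + 4)*(h + 2)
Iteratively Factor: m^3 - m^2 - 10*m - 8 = (m + 2)*(m^2 - 3*m - 4) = (m - 4)*(m + 2)*(m + 1)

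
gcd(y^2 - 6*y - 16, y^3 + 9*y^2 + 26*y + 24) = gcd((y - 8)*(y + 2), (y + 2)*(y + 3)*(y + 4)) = y + 2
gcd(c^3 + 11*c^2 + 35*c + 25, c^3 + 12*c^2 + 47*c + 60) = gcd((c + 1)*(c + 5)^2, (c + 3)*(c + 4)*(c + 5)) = c + 5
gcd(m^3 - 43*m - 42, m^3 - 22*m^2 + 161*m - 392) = m - 7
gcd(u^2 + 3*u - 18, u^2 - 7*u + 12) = u - 3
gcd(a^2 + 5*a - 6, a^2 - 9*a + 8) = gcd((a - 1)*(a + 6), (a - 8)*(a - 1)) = a - 1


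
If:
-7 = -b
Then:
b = 7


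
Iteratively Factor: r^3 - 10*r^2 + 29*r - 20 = (r - 1)*(r^2 - 9*r + 20) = (r - 5)*(r - 1)*(r - 4)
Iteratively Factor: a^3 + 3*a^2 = (a + 3)*(a^2) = a*(a + 3)*(a)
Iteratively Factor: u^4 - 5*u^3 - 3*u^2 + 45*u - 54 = (u - 3)*(u^3 - 2*u^2 - 9*u + 18) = (u - 3)^2*(u^2 + u - 6) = (u - 3)^2*(u - 2)*(u + 3)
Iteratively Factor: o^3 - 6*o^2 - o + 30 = (o - 5)*(o^2 - o - 6) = (o - 5)*(o + 2)*(o - 3)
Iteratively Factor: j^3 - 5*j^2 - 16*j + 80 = (j + 4)*(j^2 - 9*j + 20) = (j - 5)*(j + 4)*(j - 4)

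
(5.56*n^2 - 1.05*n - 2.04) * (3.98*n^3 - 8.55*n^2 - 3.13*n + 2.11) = 22.1288*n^5 - 51.717*n^4 - 16.5445*n^3 + 32.4601*n^2 + 4.1697*n - 4.3044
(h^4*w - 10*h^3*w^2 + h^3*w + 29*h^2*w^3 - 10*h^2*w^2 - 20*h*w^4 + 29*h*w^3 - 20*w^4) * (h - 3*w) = h^5*w - 13*h^4*w^2 + h^4*w + 59*h^3*w^3 - 13*h^3*w^2 - 107*h^2*w^4 + 59*h^2*w^3 + 60*h*w^5 - 107*h*w^4 + 60*w^5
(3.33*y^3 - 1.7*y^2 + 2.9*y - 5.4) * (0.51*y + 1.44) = 1.6983*y^4 + 3.9282*y^3 - 0.969*y^2 + 1.422*y - 7.776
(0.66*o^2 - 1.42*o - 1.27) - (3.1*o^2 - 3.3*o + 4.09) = -2.44*o^2 + 1.88*o - 5.36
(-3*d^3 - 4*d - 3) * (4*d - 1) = -12*d^4 + 3*d^3 - 16*d^2 - 8*d + 3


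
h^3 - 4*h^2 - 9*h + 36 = (h - 4)*(h - 3)*(h + 3)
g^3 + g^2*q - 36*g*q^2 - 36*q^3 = (g - 6*q)*(g + q)*(g + 6*q)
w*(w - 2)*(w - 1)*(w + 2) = w^4 - w^3 - 4*w^2 + 4*w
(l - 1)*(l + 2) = l^2 + l - 2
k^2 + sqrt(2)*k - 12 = (k - 2*sqrt(2))*(k + 3*sqrt(2))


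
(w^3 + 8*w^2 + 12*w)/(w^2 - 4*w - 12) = w*(w + 6)/(w - 6)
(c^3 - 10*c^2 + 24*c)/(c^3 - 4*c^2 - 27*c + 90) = c*(c - 4)/(c^2 + 2*c - 15)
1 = 1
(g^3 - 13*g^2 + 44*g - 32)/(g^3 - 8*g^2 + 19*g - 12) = (g - 8)/(g - 3)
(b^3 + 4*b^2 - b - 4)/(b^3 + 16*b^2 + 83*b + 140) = (b^2 - 1)/(b^2 + 12*b + 35)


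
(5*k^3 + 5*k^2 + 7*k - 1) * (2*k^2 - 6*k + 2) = 10*k^5 - 20*k^4 - 6*k^3 - 34*k^2 + 20*k - 2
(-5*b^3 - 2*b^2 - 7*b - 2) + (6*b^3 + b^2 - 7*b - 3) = b^3 - b^2 - 14*b - 5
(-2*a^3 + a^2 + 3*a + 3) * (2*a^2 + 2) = -4*a^5 + 2*a^4 + 2*a^3 + 8*a^2 + 6*a + 6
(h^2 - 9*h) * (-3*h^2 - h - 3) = -3*h^4 + 26*h^3 + 6*h^2 + 27*h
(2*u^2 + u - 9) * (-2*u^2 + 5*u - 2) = -4*u^4 + 8*u^3 + 19*u^2 - 47*u + 18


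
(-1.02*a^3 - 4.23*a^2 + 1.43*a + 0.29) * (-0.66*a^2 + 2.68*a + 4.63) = 0.6732*a^5 + 0.0582000000000003*a^4 - 17.0028*a^3 - 15.9439*a^2 + 7.3981*a + 1.3427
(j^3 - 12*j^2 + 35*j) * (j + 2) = j^4 - 10*j^3 + 11*j^2 + 70*j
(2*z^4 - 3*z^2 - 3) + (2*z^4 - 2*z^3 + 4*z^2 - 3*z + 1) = 4*z^4 - 2*z^3 + z^2 - 3*z - 2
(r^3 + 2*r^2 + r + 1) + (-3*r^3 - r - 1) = -2*r^3 + 2*r^2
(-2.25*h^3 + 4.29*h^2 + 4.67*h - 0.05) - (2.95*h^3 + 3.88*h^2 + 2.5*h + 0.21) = -5.2*h^3 + 0.41*h^2 + 2.17*h - 0.26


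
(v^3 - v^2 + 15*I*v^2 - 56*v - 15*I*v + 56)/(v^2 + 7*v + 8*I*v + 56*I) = (v^2 + v*(-1 + 7*I) - 7*I)/(v + 7)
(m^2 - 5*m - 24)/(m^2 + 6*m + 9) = (m - 8)/(m + 3)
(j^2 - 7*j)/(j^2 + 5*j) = (j - 7)/(j + 5)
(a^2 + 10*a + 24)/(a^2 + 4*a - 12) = (a + 4)/(a - 2)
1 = 1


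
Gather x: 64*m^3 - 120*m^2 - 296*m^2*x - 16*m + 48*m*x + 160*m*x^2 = 64*m^3 - 120*m^2 + 160*m*x^2 - 16*m + x*(-296*m^2 + 48*m)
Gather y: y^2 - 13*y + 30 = y^2 - 13*y + 30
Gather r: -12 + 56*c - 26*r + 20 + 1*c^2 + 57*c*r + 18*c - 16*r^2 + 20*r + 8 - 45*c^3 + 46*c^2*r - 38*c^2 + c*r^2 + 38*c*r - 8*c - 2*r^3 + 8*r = -45*c^3 - 37*c^2 + 66*c - 2*r^3 + r^2*(c - 16) + r*(46*c^2 + 95*c + 2) + 16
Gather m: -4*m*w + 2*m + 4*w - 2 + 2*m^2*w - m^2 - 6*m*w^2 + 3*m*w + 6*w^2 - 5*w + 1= m^2*(2*w - 1) + m*(-6*w^2 - w + 2) + 6*w^2 - w - 1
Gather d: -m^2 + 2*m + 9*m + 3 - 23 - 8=-m^2 + 11*m - 28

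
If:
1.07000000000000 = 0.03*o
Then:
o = 35.67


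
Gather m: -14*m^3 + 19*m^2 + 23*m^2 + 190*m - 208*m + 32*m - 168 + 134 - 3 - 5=-14*m^3 + 42*m^2 + 14*m - 42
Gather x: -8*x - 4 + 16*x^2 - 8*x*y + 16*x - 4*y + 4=16*x^2 + x*(8 - 8*y) - 4*y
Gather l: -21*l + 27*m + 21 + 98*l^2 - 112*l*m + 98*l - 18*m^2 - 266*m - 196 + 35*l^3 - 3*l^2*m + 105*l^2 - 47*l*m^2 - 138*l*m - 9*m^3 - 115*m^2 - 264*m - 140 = 35*l^3 + l^2*(203 - 3*m) + l*(-47*m^2 - 250*m + 77) - 9*m^3 - 133*m^2 - 503*m - 315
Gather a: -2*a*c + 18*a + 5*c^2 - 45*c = a*(18 - 2*c) + 5*c^2 - 45*c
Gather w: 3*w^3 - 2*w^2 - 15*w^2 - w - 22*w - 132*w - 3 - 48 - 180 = 3*w^3 - 17*w^2 - 155*w - 231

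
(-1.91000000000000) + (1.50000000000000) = -0.410000000000000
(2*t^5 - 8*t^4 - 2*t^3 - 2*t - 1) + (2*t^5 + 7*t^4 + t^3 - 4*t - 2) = 4*t^5 - t^4 - t^3 - 6*t - 3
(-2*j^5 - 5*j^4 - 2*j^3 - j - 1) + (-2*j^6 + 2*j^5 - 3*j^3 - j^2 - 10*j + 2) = -2*j^6 - 5*j^4 - 5*j^3 - j^2 - 11*j + 1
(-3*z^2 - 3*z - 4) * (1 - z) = 3*z^3 + z - 4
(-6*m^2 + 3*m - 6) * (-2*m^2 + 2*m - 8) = 12*m^4 - 18*m^3 + 66*m^2 - 36*m + 48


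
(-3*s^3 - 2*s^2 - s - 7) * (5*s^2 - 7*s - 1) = -15*s^5 + 11*s^4 + 12*s^3 - 26*s^2 + 50*s + 7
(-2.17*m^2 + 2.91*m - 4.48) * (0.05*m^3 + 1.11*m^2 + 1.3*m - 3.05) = -0.1085*m^5 - 2.2632*m^4 + 0.1851*m^3 + 5.4287*m^2 - 14.6995*m + 13.664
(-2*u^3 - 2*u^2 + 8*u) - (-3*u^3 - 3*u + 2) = u^3 - 2*u^2 + 11*u - 2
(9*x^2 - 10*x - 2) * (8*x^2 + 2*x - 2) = 72*x^4 - 62*x^3 - 54*x^2 + 16*x + 4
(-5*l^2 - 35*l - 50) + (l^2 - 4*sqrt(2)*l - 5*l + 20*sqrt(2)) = -4*l^2 - 40*l - 4*sqrt(2)*l - 50 + 20*sqrt(2)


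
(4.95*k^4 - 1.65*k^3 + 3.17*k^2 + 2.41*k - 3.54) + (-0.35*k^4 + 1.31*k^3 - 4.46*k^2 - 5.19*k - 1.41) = 4.6*k^4 - 0.34*k^3 - 1.29*k^2 - 2.78*k - 4.95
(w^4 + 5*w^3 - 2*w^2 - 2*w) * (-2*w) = -2*w^5 - 10*w^4 + 4*w^3 + 4*w^2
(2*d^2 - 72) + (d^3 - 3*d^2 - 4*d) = d^3 - d^2 - 4*d - 72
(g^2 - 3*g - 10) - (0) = g^2 - 3*g - 10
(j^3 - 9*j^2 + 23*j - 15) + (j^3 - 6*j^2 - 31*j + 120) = 2*j^3 - 15*j^2 - 8*j + 105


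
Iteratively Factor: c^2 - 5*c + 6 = (c - 3)*(c - 2)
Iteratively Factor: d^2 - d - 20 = (d - 5)*(d + 4)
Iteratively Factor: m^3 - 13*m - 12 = (m + 3)*(m^2 - 3*m - 4) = (m - 4)*(m + 3)*(m + 1)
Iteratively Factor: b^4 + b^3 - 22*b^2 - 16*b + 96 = (b + 4)*(b^3 - 3*b^2 - 10*b + 24) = (b - 4)*(b + 4)*(b^2 + b - 6) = (b - 4)*(b + 3)*(b + 4)*(b - 2)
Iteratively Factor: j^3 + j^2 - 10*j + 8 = (j - 2)*(j^2 + 3*j - 4) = (j - 2)*(j + 4)*(j - 1)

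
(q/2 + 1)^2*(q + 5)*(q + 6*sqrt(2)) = q^4/4 + 3*sqrt(2)*q^3/2 + 9*q^3/4 + 6*q^2 + 27*sqrt(2)*q^2/2 + 5*q + 36*sqrt(2)*q + 30*sqrt(2)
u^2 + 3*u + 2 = (u + 1)*(u + 2)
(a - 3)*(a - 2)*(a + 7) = a^3 + 2*a^2 - 29*a + 42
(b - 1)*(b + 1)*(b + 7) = b^3 + 7*b^2 - b - 7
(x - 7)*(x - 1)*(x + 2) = x^3 - 6*x^2 - 9*x + 14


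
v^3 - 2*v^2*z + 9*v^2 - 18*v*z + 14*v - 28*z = (v + 2)*(v + 7)*(v - 2*z)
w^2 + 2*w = w*(w + 2)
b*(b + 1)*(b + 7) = b^3 + 8*b^2 + 7*b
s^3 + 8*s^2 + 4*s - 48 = (s - 2)*(s + 4)*(s + 6)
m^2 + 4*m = m*(m + 4)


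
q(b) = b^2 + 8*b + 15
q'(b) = 2*b + 8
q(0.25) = 17.06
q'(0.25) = 8.50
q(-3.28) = -0.48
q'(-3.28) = 1.44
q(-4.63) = -0.60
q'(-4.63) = -1.26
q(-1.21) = 6.78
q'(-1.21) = 5.58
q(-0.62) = 10.42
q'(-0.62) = 6.76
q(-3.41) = -0.65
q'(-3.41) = 1.18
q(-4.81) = -0.34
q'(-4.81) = -1.62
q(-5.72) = 1.96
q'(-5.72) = -3.44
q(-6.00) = 3.00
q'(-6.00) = -4.00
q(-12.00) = 63.00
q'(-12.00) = -16.00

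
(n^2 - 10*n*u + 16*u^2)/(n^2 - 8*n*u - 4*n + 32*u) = (n - 2*u)/(n - 4)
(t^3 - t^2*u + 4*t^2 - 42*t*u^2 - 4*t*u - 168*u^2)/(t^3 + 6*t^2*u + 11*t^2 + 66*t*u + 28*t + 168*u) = (t - 7*u)/(t + 7)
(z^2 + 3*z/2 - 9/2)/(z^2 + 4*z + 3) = (z - 3/2)/(z + 1)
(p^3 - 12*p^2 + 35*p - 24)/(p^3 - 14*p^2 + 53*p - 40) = (p - 3)/(p - 5)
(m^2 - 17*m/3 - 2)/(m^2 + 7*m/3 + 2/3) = (m - 6)/(m + 2)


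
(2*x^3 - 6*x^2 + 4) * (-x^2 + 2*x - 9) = -2*x^5 + 10*x^4 - 30*x^3 + 50*x^2 + 8*x - 36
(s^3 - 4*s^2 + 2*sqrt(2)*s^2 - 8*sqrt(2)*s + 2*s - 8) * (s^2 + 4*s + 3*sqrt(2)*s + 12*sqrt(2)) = s^5 + 5*sqrt(2)*s^4 - 2*s^3 - 74*sqrt(2)*s^2 - 224*s - 96*sqrt(2)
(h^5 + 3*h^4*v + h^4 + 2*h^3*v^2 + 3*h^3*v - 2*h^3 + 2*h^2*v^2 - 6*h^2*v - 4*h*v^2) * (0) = 0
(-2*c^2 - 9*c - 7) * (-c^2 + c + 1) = 2*c^4 + 7*c^3 - 4*c^2 - 16*c - 7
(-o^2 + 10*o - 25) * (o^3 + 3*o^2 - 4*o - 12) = -o^5 + 7*o^4 + 9*o^3 - 103*o^2 - 20*o + 300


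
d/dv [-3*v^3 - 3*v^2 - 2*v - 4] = -9*v^2 - 6*v - 2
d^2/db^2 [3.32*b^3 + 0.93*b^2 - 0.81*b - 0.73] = 19.92*b + 1.86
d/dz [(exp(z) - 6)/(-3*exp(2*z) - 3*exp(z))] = (exp(2*z) - 12*exp(z) - 6)*exp(-z)/(3*(exp(2*z) + 2*exp(z) + 1))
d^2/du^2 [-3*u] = 0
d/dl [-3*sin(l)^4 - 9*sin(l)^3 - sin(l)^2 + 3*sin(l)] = (-12*sin(l)^3 - 27*sin(l)^2 - 2*sin(l) + 3)*cos(l)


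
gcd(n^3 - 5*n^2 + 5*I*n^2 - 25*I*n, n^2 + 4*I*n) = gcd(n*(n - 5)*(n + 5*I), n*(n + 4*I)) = n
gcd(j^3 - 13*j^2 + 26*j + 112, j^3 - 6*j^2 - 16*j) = j^2 - 6*j - 16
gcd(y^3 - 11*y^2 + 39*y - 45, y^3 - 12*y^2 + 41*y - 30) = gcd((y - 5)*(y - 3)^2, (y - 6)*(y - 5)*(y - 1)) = y - 5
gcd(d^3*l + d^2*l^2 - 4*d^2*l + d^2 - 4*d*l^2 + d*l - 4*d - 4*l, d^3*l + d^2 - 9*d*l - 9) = d*l + 1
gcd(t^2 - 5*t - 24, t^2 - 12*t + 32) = t - 8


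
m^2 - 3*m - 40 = (m - 8)*(m + 5)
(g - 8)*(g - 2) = g^2 - 10*g + 16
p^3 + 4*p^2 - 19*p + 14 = (p - 2)*(p - 1)*(p + 7)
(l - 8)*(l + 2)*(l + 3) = l^3 - 3*l^2 - 34*l - 48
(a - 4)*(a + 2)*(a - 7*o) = a^3 - 7*a^2*o - 2*a^2 + 14*a*o - 8*a + 56*o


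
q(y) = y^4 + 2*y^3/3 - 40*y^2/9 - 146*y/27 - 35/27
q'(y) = 4*y^3 + 2*y^2 - 80*y/9 - 146/27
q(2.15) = -5.47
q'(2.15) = 24.48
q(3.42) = 91.70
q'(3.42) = 147.59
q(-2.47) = 12.12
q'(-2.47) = -31.53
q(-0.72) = 0.31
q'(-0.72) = 0.54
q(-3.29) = 61.81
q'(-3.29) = -96.96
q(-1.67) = 0.01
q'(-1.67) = -3.62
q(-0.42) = 0.17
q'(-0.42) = -1.62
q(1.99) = -8.72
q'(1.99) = 16.35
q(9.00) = 6637.04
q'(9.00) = 2992.59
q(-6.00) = 1023.15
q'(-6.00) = -744.07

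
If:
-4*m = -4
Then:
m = 1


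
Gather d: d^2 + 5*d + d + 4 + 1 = d^2 + 6*d + 5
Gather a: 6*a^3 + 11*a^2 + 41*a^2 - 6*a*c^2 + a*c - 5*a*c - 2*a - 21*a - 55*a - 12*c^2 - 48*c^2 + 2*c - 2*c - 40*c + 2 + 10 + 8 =6*a^3 + 52*a^2 + a*(-6*c^2 - 4*c - 78) - 60*c^2 - 40*c + 20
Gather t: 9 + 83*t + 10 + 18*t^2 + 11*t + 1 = 18*t^2 + 94*t + 20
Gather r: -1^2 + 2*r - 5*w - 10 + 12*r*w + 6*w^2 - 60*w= r*(12*w + 2) + 6*w^2 - 65*w - 11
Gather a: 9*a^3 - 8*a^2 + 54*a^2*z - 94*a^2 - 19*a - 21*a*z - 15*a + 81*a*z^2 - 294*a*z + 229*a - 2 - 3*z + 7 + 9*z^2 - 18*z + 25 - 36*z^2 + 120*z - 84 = 9*a^3 + a^2*(54*z - 102) + a*(81*z^2 - 315*z + 195) - 27*z^2 + 99*z - 54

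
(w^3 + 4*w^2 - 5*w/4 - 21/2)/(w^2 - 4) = (w^2 + 2*w - 21/4)/(w - 2)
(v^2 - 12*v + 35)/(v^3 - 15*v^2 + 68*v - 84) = (v - 5)/(v^2 - 8*v + 12)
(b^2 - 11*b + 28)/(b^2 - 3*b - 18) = (-b^2 + 11*b - 28)/(-b^2 + 3*b + 18)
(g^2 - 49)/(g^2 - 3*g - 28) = (g + 7)/(g + 4)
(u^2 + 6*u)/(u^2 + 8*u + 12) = u/(u + 2)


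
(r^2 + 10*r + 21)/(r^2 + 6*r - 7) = (r + 3)/(r - 1)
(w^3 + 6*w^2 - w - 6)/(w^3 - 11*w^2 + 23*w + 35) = (w^2 + 5*w - 6)/(w^2 - 12*w + 35)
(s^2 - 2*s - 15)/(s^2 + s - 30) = (s + 3)/(s + 6)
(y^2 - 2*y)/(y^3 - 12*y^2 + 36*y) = (y - 2)/(y^2 - 12*y + 36)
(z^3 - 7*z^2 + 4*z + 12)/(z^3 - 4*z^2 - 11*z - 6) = (z - 2)/(z + 1)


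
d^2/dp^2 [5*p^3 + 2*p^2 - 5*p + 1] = 30*p + 4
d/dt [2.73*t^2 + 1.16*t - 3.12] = 5.46*t + 1.16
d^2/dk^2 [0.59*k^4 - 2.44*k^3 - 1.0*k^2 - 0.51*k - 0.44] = 7.08*k^2 - 14.64*k - 2.0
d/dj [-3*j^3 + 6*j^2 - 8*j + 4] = -9*j^2 + 12*j - 8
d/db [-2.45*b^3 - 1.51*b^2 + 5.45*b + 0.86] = -7.35*b^2 - 3.02*b + 5.45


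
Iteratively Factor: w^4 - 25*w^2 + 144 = (w + 3)*(w^3 - 3*w^2 - 16*w + 48) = (w - 3)*(w + 3)*(w^2 - 16) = (w - 4)*(w - 3)*(w + 3)*(w + 4)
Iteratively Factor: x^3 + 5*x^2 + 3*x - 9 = (x + 3)*(x^2 + 2*x - 3) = (x - 1)*(x + 3)*(x + 3)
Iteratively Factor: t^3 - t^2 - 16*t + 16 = (t - 4)*(t^2 + 3*t - 4) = (t - 4)*(t - 1)*(t + 4)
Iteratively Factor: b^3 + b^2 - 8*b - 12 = (b + 2)*(b^2 - b - 6) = (b + 2)^2*(b - 3)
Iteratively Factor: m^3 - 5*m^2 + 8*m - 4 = (m - 2)*(m^2 - 3*m + 2) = (m - 2)^2*(m - 1)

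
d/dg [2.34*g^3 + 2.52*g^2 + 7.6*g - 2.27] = 7.02*g^2 + 5.04*g + 7.6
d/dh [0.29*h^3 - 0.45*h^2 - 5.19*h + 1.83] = 0.87*h^2 - 0.9*h - 5.19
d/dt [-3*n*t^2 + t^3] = 3*t*(-2*n + t)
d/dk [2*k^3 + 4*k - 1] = 6*k^2 + 4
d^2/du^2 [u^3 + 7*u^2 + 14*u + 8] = 6*u + 14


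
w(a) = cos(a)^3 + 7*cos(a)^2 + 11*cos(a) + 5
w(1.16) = 10.57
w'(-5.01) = -14.69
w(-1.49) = 5.93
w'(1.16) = -15.65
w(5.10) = 10.21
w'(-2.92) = 0.04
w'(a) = -3*sin(a)*cos(a)^2 - 14*sin(a)*cos(a) - 11*sin(a)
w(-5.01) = 8.85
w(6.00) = 22.90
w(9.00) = 0.03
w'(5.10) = 15.48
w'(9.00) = -0.30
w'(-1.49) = 12.11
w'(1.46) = -12.51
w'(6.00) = 7.60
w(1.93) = 1.95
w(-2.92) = 0.00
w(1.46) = 6.30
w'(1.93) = -6.04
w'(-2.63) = 0.53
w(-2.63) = 0.07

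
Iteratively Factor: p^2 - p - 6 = (p + 2)*(p - 3)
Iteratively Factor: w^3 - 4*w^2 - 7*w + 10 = (w - 1)*(w^2 - 3*w - 10) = (w - 1)*(w + 2)*(w - 5)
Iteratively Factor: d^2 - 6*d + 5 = (d - 5)*(d - 1)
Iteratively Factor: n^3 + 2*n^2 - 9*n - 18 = (n - 3)*(n^2 + 5*n + 6) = (n - 3)*(n + 2)*(n + 3)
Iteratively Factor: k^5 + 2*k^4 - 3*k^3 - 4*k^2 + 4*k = (k - 1)*(k^4 + 3*k^3 - 4*k) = (k - 1)*(k + 2)*(k^3 + k^2 - 2*k) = (k - 1)*(k + 2)^2*(k^2 - k) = (k - 1)^2*(k + 2)^2*(k)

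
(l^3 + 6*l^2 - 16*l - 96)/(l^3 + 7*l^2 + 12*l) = (l^2 + 2*l - 24)/(l*(l + 3))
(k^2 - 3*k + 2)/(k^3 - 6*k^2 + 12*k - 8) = (k - 1)/(k^2 - 4*k + 4)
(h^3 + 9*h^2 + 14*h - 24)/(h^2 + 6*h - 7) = (h^2 + 10*h + 24)/(h + 7)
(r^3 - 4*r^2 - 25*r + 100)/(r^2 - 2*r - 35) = (r^2 - 9*r + 20)/(r - 7)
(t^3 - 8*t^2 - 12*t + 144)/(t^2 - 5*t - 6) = (t^2 - 2*t - 24)/(t + 1)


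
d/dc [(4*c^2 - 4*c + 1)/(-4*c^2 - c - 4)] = (-20*c^2 - 24*c + 17)/(16*c^4 + 8*c^3 + 33*c^2 + 8*c + 16)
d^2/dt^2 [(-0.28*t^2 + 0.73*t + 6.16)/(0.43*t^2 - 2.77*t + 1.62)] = (5.55111512312578e-17*t^4 - 0.397062*t^3 + 8.004192*t^2 - 47.074164*t + 91.029956)/(0.079507*t^6 - 1.536519*t^5 + 10.796655*t^4 - 32.831425*t^3 + 40.67577*t^2 - 21.808764*t + 4.251528)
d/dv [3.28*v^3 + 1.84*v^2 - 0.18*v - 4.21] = 9.84*v^2 + 3.68*v - 0.18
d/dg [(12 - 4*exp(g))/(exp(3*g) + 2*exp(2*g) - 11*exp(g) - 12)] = (8*exp(g) + 20)*exp(g)/(exp(4*g) + 10*exp(3*g) + 33*exp(2*g) + 40*exp(g) + 16)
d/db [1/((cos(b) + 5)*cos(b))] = (2*cos(b) + 5)*sin(b)/((cos(b) + 5)^2*cos(b)^2)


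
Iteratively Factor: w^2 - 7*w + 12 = (w - 4)*(w - 3)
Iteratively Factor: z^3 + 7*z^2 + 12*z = (z + 3)*(z^2 + 4*z) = z*(z + 3)*(z + 4)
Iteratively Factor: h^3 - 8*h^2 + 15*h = (h - 3)*(h^2 - 5*h) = h*(h - 3)*(h - 5)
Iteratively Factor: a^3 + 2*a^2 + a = (a + 1)*(a^2 + a) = a*(a + 1)*(a + 1)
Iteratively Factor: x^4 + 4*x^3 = (x)*(x^3 + 4*x^2) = x^2*(x^2 + 4*x) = x^2*(x + 4)*(x)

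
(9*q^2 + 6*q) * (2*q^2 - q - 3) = 18*q^4 + 3*q^3 - 33*q^2 - 18*q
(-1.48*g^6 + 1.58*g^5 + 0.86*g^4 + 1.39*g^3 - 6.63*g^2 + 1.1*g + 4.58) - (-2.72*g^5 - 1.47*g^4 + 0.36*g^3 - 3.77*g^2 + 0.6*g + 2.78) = -1.48*g^6 + 4.3*g^5 + 2.33*g^4 + 1.03*g^3 - 2.86*g^2 + 0.5*g + 1.8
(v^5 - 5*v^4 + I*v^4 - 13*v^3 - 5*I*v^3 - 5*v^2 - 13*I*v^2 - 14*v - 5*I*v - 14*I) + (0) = v^5 - 5*v^4 + I*v^4 - 13*v^3 - 5*I*v^3 - 5*v^2 - 13*I*v^2 - 14*v - 5*I*v - 14*I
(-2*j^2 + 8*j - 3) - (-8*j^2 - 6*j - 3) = 6*j^2 + 14*j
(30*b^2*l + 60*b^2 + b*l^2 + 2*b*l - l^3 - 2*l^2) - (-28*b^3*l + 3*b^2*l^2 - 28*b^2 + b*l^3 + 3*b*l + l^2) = 28*b^3*l - 3*b^2*l^2 + 30*b^2*l + 88*b^2 - b*l^3 + b*l^2 - b*l - l^3 - 3*l^2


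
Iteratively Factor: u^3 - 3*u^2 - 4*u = (u)*(u^2 - 3*u - 4) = u*(u - 4)*(u + 1)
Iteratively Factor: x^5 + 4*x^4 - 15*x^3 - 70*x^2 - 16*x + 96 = (x - 4)*(x^4 + 8*x^3 + 17*x^2 - 2*x - 24) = (x - 4)*(x + 2)*(x^3 + 6*x^2 + 5*x - 12) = (x - 4)*(x + 2)*(x + 3)*(x^2 + 3*x - 4) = (x - 4)*(x + 2)*(x + 3)*(x + 4)*(x - 1)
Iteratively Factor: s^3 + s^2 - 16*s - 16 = (s - 4)*(s^2 + 5*s + 4) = (s - 4)*(s + 1)*(s + 4)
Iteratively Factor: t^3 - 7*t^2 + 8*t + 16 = (t - 4)*(t^2 - 3*t - 4) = (t - 4)*(t + 1)*(t - 4)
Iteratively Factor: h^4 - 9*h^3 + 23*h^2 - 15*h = (h - 1)*(h^3 - 8*h^2 + 15*h) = (h - 5)*(h - 1)*(h^2 - 3*h) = h*(h - 5)*(h - 1)*(h - 3)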